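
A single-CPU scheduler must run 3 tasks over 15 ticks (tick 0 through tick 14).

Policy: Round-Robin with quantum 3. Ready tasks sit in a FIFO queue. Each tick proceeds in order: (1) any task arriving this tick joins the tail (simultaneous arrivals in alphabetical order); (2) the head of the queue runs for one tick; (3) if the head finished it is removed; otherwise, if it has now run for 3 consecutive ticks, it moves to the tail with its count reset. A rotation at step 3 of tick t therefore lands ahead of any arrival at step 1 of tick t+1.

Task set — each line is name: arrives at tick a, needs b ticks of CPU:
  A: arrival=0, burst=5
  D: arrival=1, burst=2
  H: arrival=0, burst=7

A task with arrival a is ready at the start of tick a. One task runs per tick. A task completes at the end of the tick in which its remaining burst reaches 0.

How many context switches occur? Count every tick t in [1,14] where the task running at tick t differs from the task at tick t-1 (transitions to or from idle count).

context switches = 5

t=0: queue=[A,H] q_used=0 → run A
t=1: queue=[A,H,D] q_used=1 → run A
t=2: queue=[A,H,D] q_used=2 → run A
t=3: queue=[H,D,A] q_used=0 → run H
t=4: queue=[H,D,A] q_used=1 → run H
t=5: queue=[H,D,A] q_used=2 → run H
t=6: queue=[D,A,H] q_used=0 → run D
t=7: queue=[D,A,H] q_used=1 → run D
t=8: queue=[A,H] q_used=0 → run A
t=9: queue=[A,H] q_used=1 → run A
t=10: queue=[H] q_used=0 → run H
t=11: queue=[H] q_used=1 → run H
t=12: queue=[H] q_used=2 → run H
t=13: queue=[H] q_used=0 → run H
t=14: (idle)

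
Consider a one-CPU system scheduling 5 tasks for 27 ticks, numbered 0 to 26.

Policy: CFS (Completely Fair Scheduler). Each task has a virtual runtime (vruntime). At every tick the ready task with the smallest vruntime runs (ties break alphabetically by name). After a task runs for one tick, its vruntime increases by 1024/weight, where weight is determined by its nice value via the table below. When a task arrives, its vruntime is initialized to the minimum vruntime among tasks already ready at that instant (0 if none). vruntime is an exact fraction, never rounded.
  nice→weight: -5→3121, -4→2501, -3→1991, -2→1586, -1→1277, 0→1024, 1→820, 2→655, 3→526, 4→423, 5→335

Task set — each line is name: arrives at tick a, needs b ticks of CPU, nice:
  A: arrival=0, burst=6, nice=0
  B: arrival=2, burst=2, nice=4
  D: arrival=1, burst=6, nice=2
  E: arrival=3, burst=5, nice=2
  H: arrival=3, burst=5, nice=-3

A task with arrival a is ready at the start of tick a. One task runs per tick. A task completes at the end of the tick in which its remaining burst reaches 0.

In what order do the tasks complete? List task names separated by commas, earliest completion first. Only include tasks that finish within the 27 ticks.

t=0: vr[A=0] → run A
t=1: vr[A=1 D=1] → run A
t=2: vr[A=2 B=1 D=1] → run B
t=3: vr[A=2 B=1447/423 D=1 E=1 H=1] → run D
t=4: vr[A=2 B=1447/423 D=1679/655 E=1 H=1] → run E
t=5: vr[A=2 B=1447/423 D=1679/655 E=1679/655 H=1] → run H
t=6: vr[A=2 B=1447/423 D=1679/655 E=1679/655 H=3015/1991] → run H
t=7: vr[A=2 B=1447/423 D=1679/655 E=1679/655 H=4039/1991] → run A
t=8: vr[A=3 B=1447/423 D=1679/655 E=1679/655 H=4039/1991] → run H
t=9: vr[A=3 B=1447/423 D=1679/655 E=1679/655 H=5063/1991] → run H
t=10: vr[A=3 B=1447/423 D=1679/655 E=1679/655 H=6087/1991] → run D
t=11: vr[A=3 B=1447/423 D=2703/655 E=1679/655 H=6087/1991] → run E
t=12: vr[A=3 B=1447/423 D=2703/655 E=2703/655 H=6087/1991] → run A
t=13: vr[A=4 B=1447/423 D=2703/655 E=2703/655 H=6087/1991] → run H
t=14: vr[A=4 B=1447/423 D=2703/655 E=2703/655] → run B
t=15: vr[A=4 D=2703/655 E=2703/655] → run A
t=16: vr[A=5 D=2703/655 E=2703/655] → run D
t=17: vr[A=5 D=3727/655 E=2703/655] → run E
t=18: vr[A=5 D=3727/655 E=3727/655] → run A
t=19: vr[D=3727/655 E=3727/655] → run D
t=20: vr[D=4751/655 E=3727/655] → run E
t=21: vr[D=4751/655 E=4751/655] → run D
t=22: vr[D=1155/131 E=4751/655] → run E
t=23: vr[D=1155/131] → run D
t=24: (idle)
t=25: (idle)
t=26: (idle)

completion order = H, B, A, E, D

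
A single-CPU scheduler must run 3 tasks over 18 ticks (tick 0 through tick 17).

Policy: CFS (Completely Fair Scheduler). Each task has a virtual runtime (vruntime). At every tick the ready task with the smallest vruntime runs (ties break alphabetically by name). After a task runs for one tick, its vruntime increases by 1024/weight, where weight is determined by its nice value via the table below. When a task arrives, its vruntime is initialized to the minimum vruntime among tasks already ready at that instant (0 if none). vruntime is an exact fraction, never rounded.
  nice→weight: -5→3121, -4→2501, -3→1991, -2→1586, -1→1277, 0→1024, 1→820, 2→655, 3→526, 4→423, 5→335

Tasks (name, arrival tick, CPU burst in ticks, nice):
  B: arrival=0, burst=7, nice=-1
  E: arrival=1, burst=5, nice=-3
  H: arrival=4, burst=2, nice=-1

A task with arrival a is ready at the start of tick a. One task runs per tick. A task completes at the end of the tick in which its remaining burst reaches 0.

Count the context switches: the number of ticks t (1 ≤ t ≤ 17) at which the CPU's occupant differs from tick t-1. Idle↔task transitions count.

context switches = 9

t=0: vr[B=0] → run B
t=1: vr[B=1024/1277 E=1024/1277] → run B
t=2: vr[B=2048/1277 E=1024/1277] → run E
t=3: vr[B=2048/1277 E=3346432/2542507] → run E
t=4: vr[B=2048/1277 E=4654080/2542507 H=2048/1277] → run B
t=5: vr[B=3072/1277 E=4654080/2542507 H=2048/1277] → run H
t=6: vr[B=3072/1277 E=4654080/2542507 H=3072/1277] → run E
t=7: vr[B=3072/1277 E=5961728/2542507 H=3072/1277] → run E
t=8: vr[B=3072/1277 E=7269376/2542507 H=3072/1277] → run B
t=9: vr[B=4096/1277 E=7269376/2542507 H=3072/1277] → run H
t=10: vr[B=4096/1277 E=7269376/2542507] → run E
t=11: vr[B=4096/1277] → run B
t=12: vr[B=5120/1277] → run B
t=13: vr[B=6144/1277] → run B
t=14: (idle)
t=15: (idle)
t=16: (idle)
t=17: (idle)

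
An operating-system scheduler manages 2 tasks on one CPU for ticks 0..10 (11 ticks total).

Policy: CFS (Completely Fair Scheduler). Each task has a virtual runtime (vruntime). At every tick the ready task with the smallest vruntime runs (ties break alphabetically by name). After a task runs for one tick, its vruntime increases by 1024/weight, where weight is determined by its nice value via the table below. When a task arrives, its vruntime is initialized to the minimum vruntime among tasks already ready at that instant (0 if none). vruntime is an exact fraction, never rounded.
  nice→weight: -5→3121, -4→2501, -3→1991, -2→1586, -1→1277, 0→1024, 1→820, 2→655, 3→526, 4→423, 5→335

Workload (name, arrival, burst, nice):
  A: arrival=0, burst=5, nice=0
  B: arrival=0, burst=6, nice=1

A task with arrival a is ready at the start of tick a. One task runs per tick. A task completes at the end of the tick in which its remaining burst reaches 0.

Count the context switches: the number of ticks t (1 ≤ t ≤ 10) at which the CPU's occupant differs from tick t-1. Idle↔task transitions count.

t=0: vr[A=0 B=0] → run A
t=1: vr[A=1 B=0] → run B
t=2: vr[A=1 B=256/205] → run A
t=3: vr[A=2 B=256/205] → run B
t=4: vr[A=2 B=512/205] → run A
t=5: vr[A=3 B=512/205] → run B
t=6: vr[A=3 B=768/205] → run A
t=7: vr[A=4 B=768/205] → run B
t=8: vr[A=4 B=1024/205] → run A
t=9: vr[B=1024/205] → run B
t=10: vr[B=256/41] → run B

context switches = 9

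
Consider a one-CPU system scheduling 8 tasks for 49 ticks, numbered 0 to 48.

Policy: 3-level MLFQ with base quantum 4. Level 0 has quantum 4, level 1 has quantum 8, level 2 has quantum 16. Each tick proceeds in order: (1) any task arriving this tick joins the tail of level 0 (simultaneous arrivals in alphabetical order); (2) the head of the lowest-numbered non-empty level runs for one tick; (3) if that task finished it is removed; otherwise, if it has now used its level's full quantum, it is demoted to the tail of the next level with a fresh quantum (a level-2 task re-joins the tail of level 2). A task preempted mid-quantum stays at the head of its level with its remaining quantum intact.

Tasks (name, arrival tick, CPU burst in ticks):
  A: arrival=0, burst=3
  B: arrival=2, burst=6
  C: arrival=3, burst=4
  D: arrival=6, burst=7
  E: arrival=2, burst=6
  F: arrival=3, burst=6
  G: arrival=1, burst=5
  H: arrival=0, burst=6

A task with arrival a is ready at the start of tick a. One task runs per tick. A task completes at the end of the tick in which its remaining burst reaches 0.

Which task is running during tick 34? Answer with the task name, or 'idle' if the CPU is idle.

t=0: L0/L1/L2 = AH/-/- → run A
t=1: L0/L1/L2 = AHG/-/- → run A
t=2: L0/L1/L2 = AHGBE/-/- → run A
t=3: L0/L1/L2 = HGBECF/-/- → run H
t=4: L0/L1/L2 = HGBECF/-/- → run H
t=5: L0/L1/L2 = HGBECF/-/- → run H
t=6: L0/L1/L2 = HGBECFD/-/- → run H
t=7: L0/L1/L2 = GBECFD/H/- → run G
t=8: L0/L1/L2 = GBECFD/H/- → run G
t=9: L0/L1/L2 = GBECFD/H/- → run G
t=10: L0/L1/L2 = GBECFD/H/- → run G
t=11: L0/L1/L2 = BECFD/HG/- → run B
t=12: L0/L1/L2 = BECFD/HG/- → run B
t=13: L0/L1/L2 = BECFD/HG/- → run B
t=14: L0/L1/L2 = BECFD/HG/- → run B
t=15: L0/L1/L2 = ECFD/HGB/- → run E
t=16: L0/L1/L2 = ECFD/HGB/- → run E
t=17: L0/L1/L2 = ECFD/HGB/- → run E
t=18: L0/L1/L2 = ECFD/HGB/- → run E
t=19: L0/L1/L2 = CFD/HGBE/- → run C
t=20: L0/L1/L2 = CFD/HGBE/- → run C
t=21: L0/L1/L2 = CFD/HGBE/- → run C
t=22: L0/L1/L2 = CFD/HGBE/- → run C
t=23: L0/L1/L2 = FD/HGBE/- → run F
t=24: L0/L1/L2 = FD/HGBE/- → run F
t=25: L0/L1/L2 = FD/HGBE/- → run F
t=26: L0/L1/L2 = FD/HGBE/- → run F
t=27: L0/L1/L2 = D/HGBEF/- → run D
t=28: L0/L1/L2 = D/HGBEF/- → run D
t=29: L0/L1/L2 = D/HGBEF/- → run D
t=30: L0/L1/L2 = D/HGBEF/- → run D
t=31: L0/L1/L2 = -/HGBEFD/- → run H
t=32: L0/L1/L2 = -/HGBEFD/- → run H
t=33: L0/L1/L2 = -/GBEFD/- → run G
t=34: L0/L1/L2 = -/BEFD/- → run B
t=35: L0/L1/L2 = -/BEFD/- → run B
t=36: L0/L1/L2 = -/EFD/- → run E
t=37: L0/L1/L2 = -/EFD/- → run E
t=38: L0/L1/L2 = -/FD/- → run F
t=39: L0/L1/L2 = -/FD/- → run F
t=40: L0/L1/L2 = -/D/- → run D
t=41: L0/L1/L2 = -/D/- → run D
t=42: L0/L1/L2 = -/D/- → run D
t=43: (idle)
t=44: (idle)
t=45: (idle)
t=46: (idle)
t=47: (idle)
t=48: (idle)

running at tick 34 = B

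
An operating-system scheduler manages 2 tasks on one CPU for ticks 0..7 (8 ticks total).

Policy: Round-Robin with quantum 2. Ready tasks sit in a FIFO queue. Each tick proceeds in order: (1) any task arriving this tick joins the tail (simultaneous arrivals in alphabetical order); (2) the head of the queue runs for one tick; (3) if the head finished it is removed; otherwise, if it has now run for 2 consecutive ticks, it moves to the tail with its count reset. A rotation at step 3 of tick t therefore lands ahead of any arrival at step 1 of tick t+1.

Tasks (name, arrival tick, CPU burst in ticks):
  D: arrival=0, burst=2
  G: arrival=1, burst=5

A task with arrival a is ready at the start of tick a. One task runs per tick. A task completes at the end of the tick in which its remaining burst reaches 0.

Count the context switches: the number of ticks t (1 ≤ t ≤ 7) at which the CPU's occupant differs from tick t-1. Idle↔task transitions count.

t=0: queue=[D] q_used=0 → run D
t=1: queue=[D,G] q_used=1 → run D
t=2: queue=[G] q_used=0 → run G
t=3: queue=[G] q_used=1 → run G
t=4: queue=[G] q_used=0 → run G
t=5: queue=[G] q_used=1 → run G
t=6: queue=[G] q_used=0 → run G
t=7: (idle)

context switches = 2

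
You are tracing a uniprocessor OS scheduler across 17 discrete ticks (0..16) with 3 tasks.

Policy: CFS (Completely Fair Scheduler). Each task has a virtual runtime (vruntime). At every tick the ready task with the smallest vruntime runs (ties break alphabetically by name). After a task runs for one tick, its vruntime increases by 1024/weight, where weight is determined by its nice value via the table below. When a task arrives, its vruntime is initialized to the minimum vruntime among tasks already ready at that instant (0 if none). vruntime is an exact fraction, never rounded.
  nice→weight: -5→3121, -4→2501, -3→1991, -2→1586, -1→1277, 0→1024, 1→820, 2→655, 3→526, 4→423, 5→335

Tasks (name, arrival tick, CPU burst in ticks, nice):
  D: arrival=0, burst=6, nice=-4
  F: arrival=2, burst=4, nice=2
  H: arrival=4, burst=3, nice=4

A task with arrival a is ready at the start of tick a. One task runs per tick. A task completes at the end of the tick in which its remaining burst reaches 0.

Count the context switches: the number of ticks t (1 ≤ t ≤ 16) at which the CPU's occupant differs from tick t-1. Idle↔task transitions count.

context switches = 9

t=0: vr[D=0] → run D
t=1: vr[D=1024/2501] → run D
t=2: vr[D=2048/2501 F=2048/2501] → run D
t=3: vr[D=3072/2501 F=2048/2501] → run F
t=4: vr[D=3072/2501 F=3902464/1638155 H=3072/2501] → run D
t=5: vr[D=4096/2501 F=3902464/1638155 H=3072/2501] → run H
t=6: vr[D=4096/2501 F=3902464/1638155 H=3860480/1057923] → run D
t=7: vr[D=5120/2501 F=3902464/1638155 H=3860480/1057923] → run D
t=8: vr[F=3902464/1638155 H=3860480/1057923] → run F
t=9: vr[F=6463488/1638155 H=3860480/1057923] → run H
t=10: vr[F=6463488/1638155 H=6421504/1057923] → run F
t=11: vr[F=9024512/1638155 H=6421504/1057923] → run F
t=12: vr[H=6421504/1057923] → run H
t=13: (idle)
t=14: (idle)
t=15: (idle)
t=16: (idle)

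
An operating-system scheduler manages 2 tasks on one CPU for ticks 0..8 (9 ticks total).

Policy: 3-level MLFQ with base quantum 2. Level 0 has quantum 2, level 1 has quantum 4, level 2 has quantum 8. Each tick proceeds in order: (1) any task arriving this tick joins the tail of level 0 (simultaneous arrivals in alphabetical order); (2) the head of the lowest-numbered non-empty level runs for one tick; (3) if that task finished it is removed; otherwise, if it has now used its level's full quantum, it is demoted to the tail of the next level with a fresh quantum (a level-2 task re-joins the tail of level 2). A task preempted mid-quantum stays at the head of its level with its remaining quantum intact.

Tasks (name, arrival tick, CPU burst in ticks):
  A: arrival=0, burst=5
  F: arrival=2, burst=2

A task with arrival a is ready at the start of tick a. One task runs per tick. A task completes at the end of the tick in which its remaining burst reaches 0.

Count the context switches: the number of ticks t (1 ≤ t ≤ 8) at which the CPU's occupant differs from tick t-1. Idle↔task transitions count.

t=0: L0/L1/L2 = A/-/- → run A
t=1: L0/L1/L2 = A/-/- → run A
t=2: L0/L1/L2 = F/A/- → run F
t=3: L0/L1/L2 = F/A/- → run F
t=4: L0/L1/L2 = -/A/- → run A
t=5: L0/L1/L2 = -/A/- → run A
t=6: L0/L1/L2 = -/A/- → run A
t=7: (idle)
t=8: (idle)

context switches = 3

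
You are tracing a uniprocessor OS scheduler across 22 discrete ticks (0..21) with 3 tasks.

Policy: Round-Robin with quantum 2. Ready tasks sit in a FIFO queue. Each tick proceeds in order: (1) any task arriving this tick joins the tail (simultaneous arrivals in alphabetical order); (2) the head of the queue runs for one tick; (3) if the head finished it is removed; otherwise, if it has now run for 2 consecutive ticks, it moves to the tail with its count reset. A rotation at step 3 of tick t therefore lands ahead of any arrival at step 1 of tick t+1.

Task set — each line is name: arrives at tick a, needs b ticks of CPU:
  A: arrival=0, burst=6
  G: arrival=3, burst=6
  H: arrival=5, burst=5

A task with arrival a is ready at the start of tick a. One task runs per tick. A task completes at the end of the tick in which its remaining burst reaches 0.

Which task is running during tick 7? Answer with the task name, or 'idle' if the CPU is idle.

t=0: queue=[A] q_used=0 → run A
t=1: queue=[A] q_used=1 → run A
t=2: queue=[A] q_used=0 → run A
t=3: queue=[A,G] q_used=1 → run A
t=4: queue=[G,A] q_used=0 → run G
t=5: queue=[G,A,H] q_used=1 → run G
t=6: queue=[A,H,G] q_used=0 → run A
t=7: queue=[A,H,G] q_used=1 → run A
t=8: queue=[H,G] q_used=0 → run H
t=9: queue=[H,G] q_used=1 → run H
t=10: queue=[G,H] q_used=0 → run G
t=11: queue=[G,H] q_used=1 → run G
t=12: queue=[H,G] q_used=0 → run H
t=13: queue=[H,G] q_used=1 → run H
t=14: queue=[G,H] q_used=0 → run G
t=15: queue=[G,H] q_used=1 → run G
t=16: queue=[H] q_used=0 → run H
t=17: (idle)
t=18: (idle)
t=19: (idle)
t=20: (idle)
t=21: (idle)

running at tick 7 = A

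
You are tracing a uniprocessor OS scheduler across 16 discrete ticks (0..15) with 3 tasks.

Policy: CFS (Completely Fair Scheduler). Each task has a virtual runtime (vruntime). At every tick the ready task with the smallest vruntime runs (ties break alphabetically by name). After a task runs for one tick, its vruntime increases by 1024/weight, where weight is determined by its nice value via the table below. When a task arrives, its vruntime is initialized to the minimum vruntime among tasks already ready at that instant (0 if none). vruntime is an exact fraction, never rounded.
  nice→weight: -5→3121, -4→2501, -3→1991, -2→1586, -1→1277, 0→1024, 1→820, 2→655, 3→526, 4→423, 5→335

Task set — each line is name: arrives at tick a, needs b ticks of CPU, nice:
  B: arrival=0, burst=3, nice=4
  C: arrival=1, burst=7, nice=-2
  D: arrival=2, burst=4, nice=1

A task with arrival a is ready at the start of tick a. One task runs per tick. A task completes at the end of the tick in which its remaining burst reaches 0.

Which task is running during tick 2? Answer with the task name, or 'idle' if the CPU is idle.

t=0: vr[B=0] → run B
t=1: vr[B=1024/423 C=1024/423] → run B
t=2: vr[B=2048/423 C=1024/423 D=1024/423] → run C
t=3: vr[B=2048/423 C=1028608/335439 D=1024/423] → run D
t=4: vr[B=2048/423 C=1028608/335439 D=318208/86715] → run C
t=5: vr[B=2048/423 C=1245184/335439 D=318208/86715] → run D
t=6: vr[B=2048/423 C=1245184/335439 D=426496/86715] → run C
t=7: vr[B=2048/423 C=1461760/335439 D=426496/86715] → run C
t=8: vr[B=2048/423 C=1678336/335439 D=426496/86715] → run B
t=9: vr[C=1678336/335439 D=426496/86715] → run D
t=10: vr[C=1678336/335439 D=534784/86715] → run C
t=11: vr[C=1894912/335439 D=534784/86715] → run C
t=12: vr[C=2111488/335439 D=534784/86715] → run D
t=13: vr[C=2111488/335439] → run C
t=14: (idle)
t=15: (idle)

running at tick 2 = C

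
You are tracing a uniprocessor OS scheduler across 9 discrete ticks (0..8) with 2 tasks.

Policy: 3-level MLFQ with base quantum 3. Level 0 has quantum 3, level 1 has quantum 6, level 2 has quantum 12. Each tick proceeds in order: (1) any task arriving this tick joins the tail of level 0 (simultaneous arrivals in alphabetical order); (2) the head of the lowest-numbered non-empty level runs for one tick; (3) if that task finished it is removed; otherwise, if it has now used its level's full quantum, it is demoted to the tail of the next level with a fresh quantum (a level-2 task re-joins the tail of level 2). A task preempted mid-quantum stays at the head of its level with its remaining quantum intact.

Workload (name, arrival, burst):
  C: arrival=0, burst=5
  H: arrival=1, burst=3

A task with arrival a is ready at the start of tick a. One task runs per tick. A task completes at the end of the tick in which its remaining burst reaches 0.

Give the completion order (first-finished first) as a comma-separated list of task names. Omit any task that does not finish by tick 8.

completion order = H, C

t=0: L0/L1/L2 = C/-/- → run C
t=1: L0/L1/L2 = CH/-/- → run C
t=2: L0/L1/L2 = CH/-/- → run C
t=3: L0/L1/L2 = H/C/- → run H
t=4: L0/L1/L2 = H/C/- → run H
t=5: L0/L1/L2 = H/C/- → run H
t=6: L0/L1/L2 = -/C/- → run C
t=7: L0/L1/L2 = -/C/- → run C
t=8: (idle)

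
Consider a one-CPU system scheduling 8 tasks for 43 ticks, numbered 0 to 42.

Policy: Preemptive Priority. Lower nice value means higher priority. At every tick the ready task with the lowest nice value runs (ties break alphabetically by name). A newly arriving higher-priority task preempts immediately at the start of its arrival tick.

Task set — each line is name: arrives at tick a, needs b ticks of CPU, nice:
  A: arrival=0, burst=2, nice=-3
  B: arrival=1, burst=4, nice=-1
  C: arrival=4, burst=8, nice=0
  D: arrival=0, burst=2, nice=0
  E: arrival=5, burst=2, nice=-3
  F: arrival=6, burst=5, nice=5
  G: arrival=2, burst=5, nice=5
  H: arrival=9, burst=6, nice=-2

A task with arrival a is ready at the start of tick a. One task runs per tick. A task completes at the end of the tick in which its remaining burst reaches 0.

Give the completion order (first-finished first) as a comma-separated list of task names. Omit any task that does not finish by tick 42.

completion order = A, E, B, H, C, D, F, G

t=0: ready={A,D} → run A
t=1: ready={A,B,D} → run A
t=2: ready={B,D,G} → run B
t=3: ready={B,D,G} → run B
t=4: ready={B,C,D,G} → run B
t=5: ready={B,C,D,E,G} → run E
t=6: ready={B,C,D,E,F,G} → run E
t=7: ready={B,C,D,F,G} → run B
t=8: ready={C,D,F,G} → run C
t=9: ready={C,D,F,G,H} → run H
t=10: ready={C,D,F,G,H} → run H
t=11: ready={C,D,F,G,H} → run H
t=12: ready={C,D,F,G,H} → run H
t=13: ready={C,D,F,G,H} → run H
t=14: ready={C,D,F,G,H} → run H
t=15: ready={C,D,F,G} → run C
t=16: ready={C,D,F,G} → run C
t=17: ready={C,D,F,G} → run C
t=18: ready={C,D,F,G} → run C
t=19: ready={C,D,F,G} → run C
t=20: ready={C,D,F,G} → run C
t=21: ready={C,D,F,G} → run C
t=22: ready={D,F,G} → run D
t=23: ready={D,F,G} → run D
t=24: ready={F,G} → run F
t=25: ready={F,G} → run F
t=26: ready={F,G} → run F
t=27: ready={F,G} → run F
t=28: ready={F,G} → run F
t=29: ready={G} → run G
t=30: ready={G} → run G
t=31: ready={G} → run G
t=32: ready={G} → run G
t=33: ready={G} → run G
t=34: (idle)
t=35: (idle)
t=36: (idle)
t=37: (idle)
t=38: (idle)
t=39: (idle)
t=40: (idle)
t=41: (idle)
t=42: (idle)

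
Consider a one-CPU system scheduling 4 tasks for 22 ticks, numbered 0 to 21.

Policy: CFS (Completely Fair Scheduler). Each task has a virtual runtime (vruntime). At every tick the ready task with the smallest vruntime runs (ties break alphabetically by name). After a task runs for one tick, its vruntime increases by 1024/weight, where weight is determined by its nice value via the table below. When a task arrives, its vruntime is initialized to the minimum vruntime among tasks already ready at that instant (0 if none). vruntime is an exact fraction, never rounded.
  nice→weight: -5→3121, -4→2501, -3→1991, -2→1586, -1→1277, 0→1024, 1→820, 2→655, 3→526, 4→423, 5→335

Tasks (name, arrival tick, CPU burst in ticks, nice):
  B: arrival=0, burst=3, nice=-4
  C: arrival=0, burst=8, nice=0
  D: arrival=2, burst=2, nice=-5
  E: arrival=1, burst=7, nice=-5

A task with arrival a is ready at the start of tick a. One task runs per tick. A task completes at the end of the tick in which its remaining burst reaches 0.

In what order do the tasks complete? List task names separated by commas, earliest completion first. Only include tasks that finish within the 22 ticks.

t=0: vr[B=0 C=0] → run B
t=1: vr[B=1024/2501 C=0 E=0] → run C
t=2: vr[B=1024/2501 C=1 D=0 E=0] → run D
t=3: vr[B=1024/2501 C=1 D=1024/3121 E=0] → run E
t=4: vr[B=1024/2501 C=1 D=1024/3121 E=1024/3121] → run D
t=5: vr[B=1024/2501 C=1 E=1024/3121] → run E
t=6: vr[B=1024/2501 C=1 E=2048/3121] → run B
t=7: vr[B=2048/2501 C=1 E=2048/3121] → run E
t=8: vr[B=2048/2501 C=1 E=3072/3121] → run B
t=9: vr[C=1 E=3072/3121] → run E
t=10: vr[C=1 E=4096/3121] → run C
t=11: vr[C=2 E=4096/3121] → run E
t=12: vr[C=2 E=5120/3121] → run E
t=13: vr[C=2 E=6144/3121] → run E
t=14: vr[C=2] → run C
t=15: vr[C=3] → run C
t=16: vr[C=4] → run C
t=17: vr[C=5] → run C
t=18: vr[C=6] → run C
t=19: vr[C=7] → run C
t=20: (idle)
t=21: (idle)

completion order = D, B, E, C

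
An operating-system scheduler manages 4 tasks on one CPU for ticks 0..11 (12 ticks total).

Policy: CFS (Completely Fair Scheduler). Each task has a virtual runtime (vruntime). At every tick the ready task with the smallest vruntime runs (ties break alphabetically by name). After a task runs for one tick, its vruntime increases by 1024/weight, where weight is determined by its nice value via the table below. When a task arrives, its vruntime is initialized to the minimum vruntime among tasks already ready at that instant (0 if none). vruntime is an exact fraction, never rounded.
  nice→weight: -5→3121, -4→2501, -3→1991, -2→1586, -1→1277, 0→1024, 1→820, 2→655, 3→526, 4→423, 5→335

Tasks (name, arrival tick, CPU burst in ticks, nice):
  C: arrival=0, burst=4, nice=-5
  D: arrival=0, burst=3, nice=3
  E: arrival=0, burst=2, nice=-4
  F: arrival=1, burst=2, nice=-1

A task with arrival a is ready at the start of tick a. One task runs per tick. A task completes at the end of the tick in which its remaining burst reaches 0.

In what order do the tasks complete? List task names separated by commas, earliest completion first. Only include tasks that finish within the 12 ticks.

completion order = E, F, C, D

t=0: vr[C=0 D=0 E=0] → run C
t=1: vr[C=1024/3121 D=0 E=0 F=0] → run D
t=2: vr[C=1024/3121 D=512/263 E=0 F=0] → run E
t=3: vr[C=1024/3121 D=512/263 E=1024/2501 F=0] → run F
t=4: vr[C=1024/3121 D=512/263 E=1024/2501 F=1024/1277] → run C
t=5: vr[C=2048/3121 D=512/263 E=1024/2501 F=1024/1277] → run E
t=6: vr[C=2048/3121 D=512/263 F=1024/1277] → run C
t=7: vr[C=3072/3121 D=512/263 F=1024/1277] → run F
t=8: vr[C=3072/3121 D=512/263] → run C
t=9: vr[D=512/263] → run D
t=10: vr[D=1024/263] → run D
t=11: (idle)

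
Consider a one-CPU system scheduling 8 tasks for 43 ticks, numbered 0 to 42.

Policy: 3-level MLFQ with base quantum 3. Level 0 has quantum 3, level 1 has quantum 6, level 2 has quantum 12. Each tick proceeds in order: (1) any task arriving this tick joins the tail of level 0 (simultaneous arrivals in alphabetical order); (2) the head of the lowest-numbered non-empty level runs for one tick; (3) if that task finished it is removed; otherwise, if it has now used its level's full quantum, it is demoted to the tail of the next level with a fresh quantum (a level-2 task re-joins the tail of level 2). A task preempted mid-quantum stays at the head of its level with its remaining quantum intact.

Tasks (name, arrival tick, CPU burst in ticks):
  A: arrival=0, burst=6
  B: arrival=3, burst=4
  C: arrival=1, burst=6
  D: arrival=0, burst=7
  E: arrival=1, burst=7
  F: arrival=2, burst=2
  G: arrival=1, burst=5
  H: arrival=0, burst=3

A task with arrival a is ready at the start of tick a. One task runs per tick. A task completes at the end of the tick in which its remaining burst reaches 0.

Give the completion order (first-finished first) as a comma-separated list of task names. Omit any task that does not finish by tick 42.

completion order = H, F, A, D, C, E, G, B

t=0: L0/L1/L2 = ADH/-/- → run A
t=1: L0/L1/L2 = ADHCEG/-/- → run A
t=2: L0/L1/L2 = ADHCEGF/-/- → run A
t=3: L0/L1/L2 = DHCEGFB/A/- → run D
t=4: L0/L1/L2 = DHCEGFB/A/- → run D
t=5: L0/L1/L2 = DHCEGFB/A/- → run D
t=6: L0/L1/L2 = HCEGFB/AD/- → run H
t=7: L0/L1/L2 = HCEGFB/AD/- → run H
t=8: L0/L1/L2 = HCEGFB/AD/- → run H
t=9: L0/L1/L2 = CEGFB/AD/- → run C
t=10: L0/L1/L2 = CEGFB/AD/- → run C
t=11: L0/L1/L2 = CEGFB/AD/- → run C
t=12: L0/L1/L2 = EGFB/ADC/- → run E
t=13: L0/L1/L2 = EGFB/ADC/- → run E
t=14: L0/L1/L2 = EGFB/ADC/- → run E
t=15: L0/L1/L2 = GFB/ADCE/- → run G
t=16: L0/L1/L2 = GFB/ADCE/- → run G
t=17: L0/L1/L2 = GFB/ADCE/- → run G
t=18: L0/L1/L2 = FB/ADCEG/- → run F
t=19: L0/L1/L2 = FB/ADCEG/- → run F
t=20: L0/L1/L2 = B/ADCEG/- → run B
t=21: L0/L1/L2 = B/ADCEG/- → run B
t=22: L0/L1/L2 = B/ADCEG/- → run B
t=23: L0/L1/L2 = -/ADCEGB/- → run A
t=24: L0/L1/L2 = -/ADCEGB/- → run A
t=25: L0/L1/L2 = -/ADCEGB/- → run A
t=26: L0/L1/L2 = -/DCEGB/- → run D
t=27: L0/L1/L2 = -/DCEGB/- → run D
t=28: L0/L1/L2 = -/DCEGB/- → run D
t=29: L0/L1/L2 = -/DCEGB/- → run D
t=30: L0/L1/L2 = -/CEGB/- → run C
t=31: L0/L1/L2 = -/CEGB/- → run C
t=32: L0/L1/L2 = -/CEGB/- → run C
t=33: L0/L1/L2 = -/EGB/- → run E
t=34: L0/L1/L2 = -/EGB/- → run E
t=35: L0/L1/L2 = -/EGB/- → run E
t=36: L0/L1/L2 = -/EGB/- → run E
t=37: L0/L1/L2 = -/GB/- → run G
t=38: L0/L1/L2 = -/GB/- → run G
t=39: L0/L1/L2 = -/B/- → run B
t=40: (idle)
t=41: (idle)
t=42: (idle)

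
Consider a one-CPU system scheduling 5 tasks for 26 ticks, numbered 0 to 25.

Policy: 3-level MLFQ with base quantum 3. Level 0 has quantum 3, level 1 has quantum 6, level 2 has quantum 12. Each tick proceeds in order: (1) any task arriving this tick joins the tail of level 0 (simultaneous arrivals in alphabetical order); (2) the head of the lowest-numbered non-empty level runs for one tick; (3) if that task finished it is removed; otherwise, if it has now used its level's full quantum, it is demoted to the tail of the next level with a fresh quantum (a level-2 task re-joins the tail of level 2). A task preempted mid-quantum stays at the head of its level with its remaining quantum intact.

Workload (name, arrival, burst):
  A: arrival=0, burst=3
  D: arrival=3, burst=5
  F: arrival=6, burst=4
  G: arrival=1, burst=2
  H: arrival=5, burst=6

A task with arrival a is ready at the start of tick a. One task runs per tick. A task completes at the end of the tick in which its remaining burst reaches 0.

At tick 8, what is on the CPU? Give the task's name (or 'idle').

running at tick 8 = H

t=0: L0/L1/L2 = A/-/- → run A
t=1: L0/L1/L2 = AG/-/- → run A
t=2: L0/L1/L2 = AG/-/- → run A
t=3: L0/L1/L2 = GD/-/- → run G
t=4: L0/L1/L2 = GD/-/- → run G
t=5: L0/L1/L2 = DH/-/- → run D
t=6: L0/L1/L2 = DHF/-/- → run D
t=7: L0/L1/L2 = DHF/-/- → run D
t=8: L0/L1/L2 = HF/D/- → run H
t=9: L0/L1/L2 = HF/D/- → run H
t=10: L0/L1/L2 = HF/D/- → run H
t=11: L0/L1/L2 = F/DH/- → run F
t=12: L0/L1/L2 = F/DH/- → run F
t=13: L0/L1/L2 = F/DH/- → run F
t=14: L0/L1/L2 = -/DHF/- → run D
t=15: L0/L1/L2 = -/DHF/- → run D
t=16: L0/L1/L2 = -/HF/- → run H
t=17: L0/L1/L2 = -/HF/- → run H
t=18: L0/L1/L2 = -/HF/- → run H
t=19: L0/L1/L2 = -/F/- → run F
t=20: (idle)
t=21: (idle)
t=22: (idle)
t=23: (idle)
t=24: (idle)
t=25: (idle)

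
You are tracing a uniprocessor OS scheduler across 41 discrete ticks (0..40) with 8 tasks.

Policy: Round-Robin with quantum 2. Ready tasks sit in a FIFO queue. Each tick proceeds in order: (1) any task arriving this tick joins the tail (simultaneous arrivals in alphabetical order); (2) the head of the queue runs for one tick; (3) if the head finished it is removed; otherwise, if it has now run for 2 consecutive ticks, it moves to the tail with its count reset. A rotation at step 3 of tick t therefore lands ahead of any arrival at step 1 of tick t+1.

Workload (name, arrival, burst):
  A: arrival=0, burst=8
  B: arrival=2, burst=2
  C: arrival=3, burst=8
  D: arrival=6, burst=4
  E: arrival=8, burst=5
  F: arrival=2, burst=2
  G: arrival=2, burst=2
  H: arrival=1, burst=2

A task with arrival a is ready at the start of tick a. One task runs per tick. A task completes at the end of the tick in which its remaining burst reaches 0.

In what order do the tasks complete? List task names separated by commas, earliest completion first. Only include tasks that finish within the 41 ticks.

completion order = H, B, F, G, A, D, E, C

t=0: queue=[A] q_used=0 → run A
t=1: queue=[A,H] q_used=1 → run A
t=2: queue=[H,A,B,F,G] q_used=0 → run H
t=3: queue=[H,A,B,F,G,C] q_used=1 → run H
t=4: queue=[A,B,F,G,C] q_used=0 → run A
t=5: queue=[A,B,F,G,C] q_used=1 → run A
t=6: queue=[B,F,G,C,A,D] q_used=0 → run B
t=7: queue=[B,F,G,C,A,D] q_used=1 → run B
t=8: queue=[F,G,C,A,D,E] q_used=0 → run F
t=9: queue=[F,G,C,A,D,E] q_used=1 → run F
t=10: queue=[G,C,A,D,E] q_used=0 → run G
t=11: queue=[G,C,A,D,E] q_used=1 → run G
t=12: queue=[C,A,D,E] q_used=0 → run C
t=13: queue=[C,A,D,E] q_used=1 → run C
t=14: queue=[A,D,E,C] q_used=0 → run A
t=15: queue=[A,D,E,C] q_used=1 → run A
t=16: queue=[D,E,C,A] q_used=0 → run D
t=17: queue=[D,E,C,A] q_used=1 → run D
t=18: queue=[E,C,A,D] q_used=0 → run E
t=19: queue=[E,C,A,D] q_used=1 → run E
t=20: queue=[C,A,D,E] q_used=0 → run C
t=21: queue=[C,A,D,E] q_used=1 → run C
t=22: queue=[A,D,E,C] q_used=0 → run A
t=23: queue=[A,D,E,C] q_used=1 → run A
t=24: queue=[D,E,C] q_used=0 → run D
t=25: queue=[D,E,C] q_used=1 → run D
t=26: queue=[E,C] q_used=0 → run E
t=27: queue=[E,C] q_used=1 → run E
t=28: queue=[C,E] q_used=0 → run C
t=29: queue=[C,E] q_used=1 → run C
t=30: queue=[E,C] q_used=0 → run E
t=31: queue=[C] q_used=0 → run C
t=32: queue=[C] q_used=1 → run C
t=33: (idle)
t=34: (idle)
t=35: (idle)
t=36: (idle)
t=37: (idle)
t=38: (idle)
t=39: (idle)
t=40: (idle)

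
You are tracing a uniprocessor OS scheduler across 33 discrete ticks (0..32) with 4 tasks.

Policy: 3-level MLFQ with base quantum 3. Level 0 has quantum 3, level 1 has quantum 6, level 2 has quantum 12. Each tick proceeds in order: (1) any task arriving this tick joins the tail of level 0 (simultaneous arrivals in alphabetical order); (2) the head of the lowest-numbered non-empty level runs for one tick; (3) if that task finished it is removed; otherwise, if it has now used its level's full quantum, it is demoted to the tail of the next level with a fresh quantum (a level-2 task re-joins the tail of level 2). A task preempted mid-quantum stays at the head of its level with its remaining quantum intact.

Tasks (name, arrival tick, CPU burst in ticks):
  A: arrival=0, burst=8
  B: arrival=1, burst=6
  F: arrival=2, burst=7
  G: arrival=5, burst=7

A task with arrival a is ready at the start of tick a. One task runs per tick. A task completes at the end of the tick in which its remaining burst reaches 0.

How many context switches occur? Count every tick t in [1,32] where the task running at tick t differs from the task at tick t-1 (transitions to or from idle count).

t=0: L0/L1/L2 = A/-/- → run A
t=1: L0/L1/L2 = AB/-/- → run A
t=2: L0/L1/L2 = ABF/-/- → run A
t=3: L0/L1/L2 = BF/A/- → run B
t=4: L0/L1/L2 = BF/A/- → run B
t=5: L0/L1/L2 = BFG/A/- → run B
t=6: L0/L1/L2 = FG/AB/- → run F
t=7: L0/L1/L2 = FG/AB/- → run F
t=8: L0/L1/L2 = FG/AB/- → run F
t=9: L0/L1/L2 = G/ABF/- → run G
t=10: L0/L1/L2 = G/ABF/- → run G
t=11: L0/L1/L2 = G/ABF/- → run G
t=12: L0/L1/L2 = -/ABFG/- → run A
t=13: L0/L1/L2 = -/ABFG/- → run A
t=14: L0/L1/L2 = -/ABFG/- → run A
t=15: L0/L1/L2 = -/ABFG/- → run A
t=16: L0/L1/L2 = -/ABFG/- → run A
t=17: L0/L1/L2 = -/BFG/- → run B
t=18: L0/L1/L2 = -/BFG/- → run B
t=19: L0/L1/L2 = -/BFG/- → run B
t=20: L0/L1/L2 = -/FG/- → run F
t=21: L0/L1/L2 = -/FG/- → run F
t=22: L0/L1/L2 = -/FG/- → run F
t=23: L0/L1/L2 = -/FG/- → run F
t=24: L0/L1/L2 = -/G/- → run G
t=25: L0/L1/L2 = -/G/- → run G
t=26: L0/L1/L2 = -/G/- → run G
t=27: L0/L1/L2 = -/G/- → run G
t=28: (idle)
t=29: (idle)
t=30: (idle)
t=31: (idle)
t=32: (idle)

context switches = 8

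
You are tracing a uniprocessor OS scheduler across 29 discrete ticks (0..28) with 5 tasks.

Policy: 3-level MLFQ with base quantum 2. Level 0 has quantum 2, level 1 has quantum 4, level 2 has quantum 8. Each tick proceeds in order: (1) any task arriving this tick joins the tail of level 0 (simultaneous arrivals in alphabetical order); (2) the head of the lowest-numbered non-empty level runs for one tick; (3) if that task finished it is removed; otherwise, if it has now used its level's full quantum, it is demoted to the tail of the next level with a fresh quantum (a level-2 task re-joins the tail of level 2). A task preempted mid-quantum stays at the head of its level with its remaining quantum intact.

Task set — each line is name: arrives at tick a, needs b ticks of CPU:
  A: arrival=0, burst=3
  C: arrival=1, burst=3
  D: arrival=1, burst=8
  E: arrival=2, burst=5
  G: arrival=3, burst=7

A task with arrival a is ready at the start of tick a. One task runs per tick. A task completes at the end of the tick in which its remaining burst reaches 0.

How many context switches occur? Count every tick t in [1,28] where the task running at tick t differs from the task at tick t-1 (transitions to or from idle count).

t=0: L0/L1/L2 = A/-/- → run A
t=1: L0/L1/L2 = ACD/-/- → run A
t=2: L0/L1/L2 = CDE/A/- → run C
t=3: L0/L1/L2 = CDEG/A/- → run C
t=4: L0/L1/L2 = DEG/AC/- → run D
t=5: L0/L1/L2 = DEG/AC/- → run D
t=6: L0/L1/L2 = EG/ACD/- → run E
t=7: L0/L1/L2 = EG/ACD/- → run E
t=8: L0/L1/L2 = G/ACDE/- → run G
t=9: L0/L1/L2 = G/ACDE/- → run G
t=10: L0/L1/L2 = -/ACDEG/- → run A
t=11: L0/L1/L2 = -/CDEG/- → run C
t=12: L0/L1/L2 = -/DEG/- → run D
t=13: L0/L1/L2 = -/DEG/- → run D
t=14: L0/L1/L2 = -/DEG/- → run D
t=15: L0/L1/L2 = -/DEG/- → run D
t=16: L0/L1/L2 = -/EG/D → run E
t=17: L0/L1/L2 = -/EG/D → run E
t=18: L0/L1/L2 = -/EG/D → run E
t=19: L0/L1/L2 = -/G/D → run G
t=20: L0/L1/L2 = -/G/D → run G
t=21: L0/L1/L2 = -/G/D → run G
t=22: L0/L1/L2 = -/G/D → run G
t=23: L0/L1/L2 = -/-/DG → run D
t=24: L0/L1/L2 = -/-/DG → run D
t=25: L0/L1/L2 = -/-/G → run G
t=26: (idle)
t=27: (idle)
t=28: (idle)

context switches = 12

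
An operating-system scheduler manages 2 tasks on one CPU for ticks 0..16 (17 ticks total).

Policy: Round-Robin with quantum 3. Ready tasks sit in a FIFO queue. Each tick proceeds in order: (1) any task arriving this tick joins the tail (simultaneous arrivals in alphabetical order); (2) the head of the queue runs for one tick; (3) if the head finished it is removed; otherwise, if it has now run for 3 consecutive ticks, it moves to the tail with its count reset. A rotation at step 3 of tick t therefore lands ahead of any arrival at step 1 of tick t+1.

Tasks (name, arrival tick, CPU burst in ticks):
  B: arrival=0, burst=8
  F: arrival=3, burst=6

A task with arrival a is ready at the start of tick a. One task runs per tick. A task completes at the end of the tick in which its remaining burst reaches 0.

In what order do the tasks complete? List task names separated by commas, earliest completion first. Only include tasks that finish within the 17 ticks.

completion order = B, F

t=0: queue=[B] q_used=0 → run B
t=1: queue=[B] q_used=1 → run B
t=2: queue=[B] q_used=2 → run B
t=3: queue=[B,F] q_used=0 → run B
t=4: queue=[B,F] q_used=1 → run B
t=5: queue=[B,F] q_used=2 → run B
t=6: queue=[F,B] q_used=0 → run F
t=7: queue=[F,B] q_used=1 → run F
t=8: queue=[F,B] q_used=2 → run F
t=9: queue=[B,F] q_used=0 → run B
t=10: queue=[B,F] q_used=1 → run B
t=11: queue=[F] q_used=0 → run F
t=12: queue=[F] q_used=1 → run F
t=13: queue=[F] q_used=2 → run F
t=14: (idle)
t=15: (idle)
t=16: (idle)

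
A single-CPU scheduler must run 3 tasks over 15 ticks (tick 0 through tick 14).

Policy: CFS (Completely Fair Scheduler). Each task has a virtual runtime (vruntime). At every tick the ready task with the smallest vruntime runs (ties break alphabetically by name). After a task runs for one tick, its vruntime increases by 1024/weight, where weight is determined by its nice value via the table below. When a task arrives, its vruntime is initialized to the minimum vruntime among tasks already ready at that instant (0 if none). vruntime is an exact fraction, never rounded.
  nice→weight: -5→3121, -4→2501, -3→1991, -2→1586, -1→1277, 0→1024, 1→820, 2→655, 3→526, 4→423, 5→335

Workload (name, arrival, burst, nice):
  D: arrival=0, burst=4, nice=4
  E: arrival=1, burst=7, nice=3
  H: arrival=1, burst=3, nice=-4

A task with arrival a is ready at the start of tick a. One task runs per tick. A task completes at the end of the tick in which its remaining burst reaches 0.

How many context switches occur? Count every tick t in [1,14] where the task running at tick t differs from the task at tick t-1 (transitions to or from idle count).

t=0: vr[D=0] → run D
t=1: vr[D=1024/423 E=1024/423 H=1024/423] → run D
t=2: vr[D=2048/423 E=1024/423 H=1024/423] → run E
t=3: vr[D=2048/423 E=485888/111249 H=1024/423] → run H
t=4: vr[D=2048/423 E=485888/111249 H=2994176/1057923] → run H
t=5: vr[D=2048/423 E=485888/111249 H=3427328/1057923] → run H
t=6: vr[D=2048/423 E=485888/111249] → run E
t=7: vr[D=2048/423 E=702464/111249] → run D
t=8: vr[D=1024/141 E=702464/111249] → run E
t=9: vr[D=1024/141 E=919040/111249] → run D
t=10: vr[E=919040/111249] → run E
t=11: vr[E=1135616/111249] → run E
t=12: vr[E=1352192/111249] → run E
t=13: vr[E=1568768/111249] → run E
t=14: (idle)

context switches = 8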